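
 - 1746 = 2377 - 4123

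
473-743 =-270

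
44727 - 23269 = 21458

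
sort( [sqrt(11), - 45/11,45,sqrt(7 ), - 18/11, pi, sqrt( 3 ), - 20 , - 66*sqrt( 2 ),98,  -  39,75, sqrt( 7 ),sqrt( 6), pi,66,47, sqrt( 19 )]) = [  -  66*sqrt( 2 ), - 39 , - 20, - 45/11, - 18/11,sqrt(3 ),sqrt( 6 ),sqrt( 7 ),sqrt ( 7 ) , pi,pi, sqrt( 11 ),sqrt(19), 45 , 47,66,75,98]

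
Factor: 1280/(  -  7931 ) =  - 2^8*5^1 * 7^ (-1 )*11^( - 1) * 103^( - 1 ) 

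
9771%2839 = 1254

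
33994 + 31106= 65100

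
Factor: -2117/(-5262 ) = 2^( - 1)*3^( - 1) * 29^1*73^1 * 877^(  -  1 ) 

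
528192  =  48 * 11004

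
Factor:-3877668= - 2^2 * 3^2*107713^1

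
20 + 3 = 23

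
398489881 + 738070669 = 1136560550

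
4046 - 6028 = -1982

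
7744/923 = 8+360/923=8.39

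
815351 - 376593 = 438758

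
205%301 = 205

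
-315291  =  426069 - 741360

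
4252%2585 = 1667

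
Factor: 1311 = 3^1*19^1*23^1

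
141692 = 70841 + 70851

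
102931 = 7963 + 94968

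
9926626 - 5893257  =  4033369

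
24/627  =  8/209=0.04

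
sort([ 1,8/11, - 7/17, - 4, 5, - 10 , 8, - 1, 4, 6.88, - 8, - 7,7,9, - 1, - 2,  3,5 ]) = [ - 10, - 8,-7,-4, - 2, - 1, - 1 , - 7/17, 8/11,  1,3,4, 5,5, 6.88,7,8,9] 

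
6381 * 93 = 593433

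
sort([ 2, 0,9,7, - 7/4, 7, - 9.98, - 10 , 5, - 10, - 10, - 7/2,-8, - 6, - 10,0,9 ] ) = [ - 10, - 10, - 10, - 10, - 9.98, - 8, - 6, - 7/2,-7/4, 0,0,2,5,7,7,9 , 9 ] 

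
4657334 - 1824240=2833094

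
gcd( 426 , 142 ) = 142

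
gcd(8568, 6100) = 4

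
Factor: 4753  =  7^2*97^1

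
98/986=49/493 = 0.10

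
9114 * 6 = 54684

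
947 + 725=1672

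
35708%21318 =14390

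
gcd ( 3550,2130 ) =710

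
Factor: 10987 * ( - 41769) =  - 3^3*7^1*13^1*17^1*10987^1=-  458916003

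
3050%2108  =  942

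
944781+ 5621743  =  6566524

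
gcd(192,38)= 2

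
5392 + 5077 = 10469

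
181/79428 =181/79428 = 0.00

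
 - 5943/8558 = - 5943/8558  =  - 0.69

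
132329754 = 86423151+45906603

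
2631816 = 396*6646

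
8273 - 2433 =5840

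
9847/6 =1641 + 1/6 = 1641.17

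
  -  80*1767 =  - 141360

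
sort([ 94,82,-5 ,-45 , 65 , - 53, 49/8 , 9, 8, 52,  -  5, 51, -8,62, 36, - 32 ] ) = [ -53, - 45, - 32, - 8 , - 5, - 5,49/8,8,9, 36,51, 52,  62, 65, 82 , 94]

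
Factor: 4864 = 2^8*19^1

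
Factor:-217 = -7^1*31^1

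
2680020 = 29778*90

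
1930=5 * 386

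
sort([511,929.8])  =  [511, 929.8]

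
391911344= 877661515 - 485750171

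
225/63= 3+4/7 =3.57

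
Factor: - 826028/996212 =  - 47^ ( - 1)*757^( - 1) * 29501^1 =- 29501/35579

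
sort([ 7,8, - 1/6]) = [ - 1/6,7, 8]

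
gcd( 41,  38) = 1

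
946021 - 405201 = 540820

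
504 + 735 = 1239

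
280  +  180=460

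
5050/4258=2525/2129 = 1.19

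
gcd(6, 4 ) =2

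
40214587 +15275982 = 55490569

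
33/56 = 33/56 = 0.59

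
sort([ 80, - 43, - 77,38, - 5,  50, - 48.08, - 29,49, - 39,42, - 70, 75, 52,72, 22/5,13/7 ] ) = [ - 77, - 70, - 48.08, - 43, - 39, - 29,-5,13/7,22/5,38,  42, 49,  50 , 52 , 72,75, 80] 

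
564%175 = 39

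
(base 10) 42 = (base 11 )39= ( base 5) 132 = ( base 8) 52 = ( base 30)1C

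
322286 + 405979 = 728265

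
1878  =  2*939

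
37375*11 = 411125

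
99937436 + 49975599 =149913035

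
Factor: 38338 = 2^1 * 29^1*661^1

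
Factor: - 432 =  - 2^4*3^3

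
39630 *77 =3051510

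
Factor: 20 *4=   80= 2^4 * 5^1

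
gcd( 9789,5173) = 1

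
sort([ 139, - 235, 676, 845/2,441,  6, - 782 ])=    [ - 782, - 235, 6, 139,845/2 , 441, 676 ]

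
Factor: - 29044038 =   -  2^1*3^1 * 37^1 * 130829^1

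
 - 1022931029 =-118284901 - 904646128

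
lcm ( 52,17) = 884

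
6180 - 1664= 4516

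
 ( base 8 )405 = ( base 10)261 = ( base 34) 7n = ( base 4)10011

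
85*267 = 22695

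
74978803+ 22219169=97197972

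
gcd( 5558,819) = 7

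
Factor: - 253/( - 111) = 3^(-1 )*11^1*23^1*37^( - 1) 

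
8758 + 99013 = 107771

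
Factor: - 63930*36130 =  - 2309790900 = - 2^2*3^1*5^2 *2131^1*3613^1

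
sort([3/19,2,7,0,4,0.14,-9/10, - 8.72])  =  [ - 8.72, - 9/10, 0, 0.14, 3/19, 2,4,7]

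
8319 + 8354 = 16673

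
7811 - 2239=5572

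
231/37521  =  7/1137 = 0.01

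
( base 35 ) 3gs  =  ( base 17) ECD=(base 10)4263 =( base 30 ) 4m3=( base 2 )1000010100111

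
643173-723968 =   -  80795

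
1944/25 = 1944/25 = 77.76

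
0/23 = 0 = 0.00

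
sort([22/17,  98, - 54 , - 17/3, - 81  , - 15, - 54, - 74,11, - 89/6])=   [ - 81 , - 74 , - 54, - 54, - 15 , - 89/6, - 17/3,22/17,11,98 ]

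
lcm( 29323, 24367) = 1730057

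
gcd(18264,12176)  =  6088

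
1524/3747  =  508/1249  =  0.41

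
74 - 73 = 1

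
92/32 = 23/8 = 2.88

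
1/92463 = 1/92463 = 0.00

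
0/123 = 0 = 0.00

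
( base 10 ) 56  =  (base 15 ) 3b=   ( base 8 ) 70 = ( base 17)35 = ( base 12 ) 48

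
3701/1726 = 2  +  249/1726= 2.14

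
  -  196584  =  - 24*8191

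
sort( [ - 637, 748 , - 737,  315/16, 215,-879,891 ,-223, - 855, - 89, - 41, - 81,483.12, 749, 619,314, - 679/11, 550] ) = [ - 879, - 855, - 737, -637,-223,-89, -81, - 679/11, - 41, 315/16, 215, 314 , 483.12, 550,619,748, 749,891]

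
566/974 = 283/487 = 0.58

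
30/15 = 2= 2.00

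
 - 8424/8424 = -1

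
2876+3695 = 6571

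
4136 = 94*44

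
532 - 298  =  234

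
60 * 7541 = 452460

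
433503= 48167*9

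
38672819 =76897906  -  38225087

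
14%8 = 6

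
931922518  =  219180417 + 712742101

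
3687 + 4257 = 7944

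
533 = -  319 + 852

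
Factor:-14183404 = - 2^2*3545851^1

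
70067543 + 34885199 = 104952742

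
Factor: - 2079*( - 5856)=12174624 = 2^5*3^4*7^1  *  11^1*61^1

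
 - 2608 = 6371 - 8979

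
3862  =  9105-5243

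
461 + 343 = 804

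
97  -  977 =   -  880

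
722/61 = 722/61 = 11.84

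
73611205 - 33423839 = 40187366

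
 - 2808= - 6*468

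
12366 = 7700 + 4666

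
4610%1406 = 392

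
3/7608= 1/2536 = 0.00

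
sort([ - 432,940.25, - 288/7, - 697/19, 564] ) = [ - 432, - 288/7, - 697/19 , 564,940.25]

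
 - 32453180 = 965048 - 33418228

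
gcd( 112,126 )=14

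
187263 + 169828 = 357091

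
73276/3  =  24425 + 1/3= 24425.33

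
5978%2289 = 1400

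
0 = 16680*0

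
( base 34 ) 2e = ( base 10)82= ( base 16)52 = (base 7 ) 145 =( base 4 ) 1102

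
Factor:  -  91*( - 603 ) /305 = 54873/305=3^2*5^( - 1 )*7^1* 13^1*61^( - 1 )*67^1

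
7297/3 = 2432 + 1/3 =2432.33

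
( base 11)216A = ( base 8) 5453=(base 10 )2859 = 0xB2B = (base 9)3826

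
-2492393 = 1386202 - 3878595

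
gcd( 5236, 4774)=154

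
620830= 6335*98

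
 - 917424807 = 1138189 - 918562996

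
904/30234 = 452/15117 = 0.03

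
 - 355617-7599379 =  - 7954996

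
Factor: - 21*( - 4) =84 = 2^2 * 3^1 *7^1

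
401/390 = 1 + 11/390 = 1.03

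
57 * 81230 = 4630110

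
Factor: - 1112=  - 2^3 * 139^1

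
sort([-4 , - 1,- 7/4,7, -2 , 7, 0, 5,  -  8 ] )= [-8, - 4,-2,-7/4,  -  1, 0,5,7, 7]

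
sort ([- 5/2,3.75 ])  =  [- 5/2, 3.75] 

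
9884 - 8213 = 1671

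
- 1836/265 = - 1836/265  =  - 6.93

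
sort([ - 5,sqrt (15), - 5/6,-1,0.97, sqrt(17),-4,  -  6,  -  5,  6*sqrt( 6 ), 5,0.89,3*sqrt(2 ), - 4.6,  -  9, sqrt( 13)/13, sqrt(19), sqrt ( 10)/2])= [ - 9,- 6,-5, - 5, - 4.6,  -  4,-1,-5/6,sqrt( 13) /13,  0.89, 0.97, sqrt( 10) /2, sqrt(15),  sqrt( 17 ), 3*sqrt( 2), sqrt( 19),  5,  6*sqrt(6)]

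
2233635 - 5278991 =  - 3045356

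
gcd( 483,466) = 1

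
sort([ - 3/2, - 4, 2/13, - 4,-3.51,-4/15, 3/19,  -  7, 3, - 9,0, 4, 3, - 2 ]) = [-9 , - 7 ,  -  4, -4,-3.51  ,-2, -3/2 ,-4/15,0, 2/13, 3/19 , 3,3,4]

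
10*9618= 96180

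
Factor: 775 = 5^2*31^1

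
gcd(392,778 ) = 2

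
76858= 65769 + 11089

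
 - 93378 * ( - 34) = 3174852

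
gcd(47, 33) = 1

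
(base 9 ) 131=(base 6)301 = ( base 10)109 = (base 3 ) 11001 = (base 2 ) 1101101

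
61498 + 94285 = 155783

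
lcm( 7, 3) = 21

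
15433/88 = 1403/8 = 175.38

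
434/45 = 9 + 29/45=   9.64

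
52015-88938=  -  36923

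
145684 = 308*473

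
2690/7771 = 2690/7771 = 0.35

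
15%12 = 3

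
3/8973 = 1/2991 = 0.00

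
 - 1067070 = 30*( - 35569) 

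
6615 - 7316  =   - 701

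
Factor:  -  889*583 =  - 518287 = - 7^1*11^1 * 53^1*127^1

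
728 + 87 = 815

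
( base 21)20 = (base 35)17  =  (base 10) 42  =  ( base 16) 2A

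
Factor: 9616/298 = 2^3 *149^(-1)*601^1 = 4808/149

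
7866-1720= 6146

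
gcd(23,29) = 1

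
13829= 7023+6806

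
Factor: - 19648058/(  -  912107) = 2^1 * 7^( - 1)*229^( - 1)*569^ ( - 1)*9824029^1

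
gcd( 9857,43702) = 1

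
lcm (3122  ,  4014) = 28098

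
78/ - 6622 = - 39/3311 = - 0.01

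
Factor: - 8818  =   - 2^1*4409^1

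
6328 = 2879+3449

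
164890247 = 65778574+99111673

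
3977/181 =3977/181  =  21.97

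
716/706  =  1 + 5/353   =  1.01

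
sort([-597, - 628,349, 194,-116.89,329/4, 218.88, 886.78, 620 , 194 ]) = [-628, - 597, - 116.89,329/4,194, 194 , 218.88, 349, 620 , 886.78 ] 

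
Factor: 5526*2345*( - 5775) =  - 2^1 * 3^3*5^3*  7^2*11^1*67^1*307^1  =  - 74835164250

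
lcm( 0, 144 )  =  0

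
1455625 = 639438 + 816187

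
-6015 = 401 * (- 15) 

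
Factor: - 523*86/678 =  - 3^(-1 ) * 43^1*113^( - 1)*523^1 = -22489/339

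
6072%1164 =252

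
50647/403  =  50647/403=125.67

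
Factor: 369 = 3^2*41^1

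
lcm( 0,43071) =0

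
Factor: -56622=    - 2^1*3^1 * 9437^1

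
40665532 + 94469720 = 135135252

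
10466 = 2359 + 8107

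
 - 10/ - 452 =5/226 = 0.02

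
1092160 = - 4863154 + 5955314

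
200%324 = 200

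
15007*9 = 135063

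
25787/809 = 25787/809 = 31.88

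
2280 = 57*40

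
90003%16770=6153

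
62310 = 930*67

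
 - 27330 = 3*(-9110 )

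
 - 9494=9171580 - 9181074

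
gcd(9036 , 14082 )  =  6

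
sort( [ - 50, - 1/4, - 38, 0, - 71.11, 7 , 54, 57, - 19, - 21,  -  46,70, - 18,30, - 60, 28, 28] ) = [ -71.11,  -  60,-50, - 46, - 38,-21, -19, - 18, - 1/4,0,  7,28,28, 30,54, 57, 70]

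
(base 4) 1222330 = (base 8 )15274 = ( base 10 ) 6844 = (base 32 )6ls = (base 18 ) 1324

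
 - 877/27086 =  - 1+26209/27086 = - 0.03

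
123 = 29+94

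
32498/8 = 16249/4 = 4062.25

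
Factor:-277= - 277^1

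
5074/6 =2537/3 = 845.67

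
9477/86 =110 + 17/86 = 110.20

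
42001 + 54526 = 96527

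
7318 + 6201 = 13519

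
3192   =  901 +2291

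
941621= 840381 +101240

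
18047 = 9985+8062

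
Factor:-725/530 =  - 2^( - 1)*5^1*29^1*53^(-1) = -145/106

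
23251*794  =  18461294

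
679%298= 83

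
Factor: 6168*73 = 2^3*3^1*73^1*257^1 = 450264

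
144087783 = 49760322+94327461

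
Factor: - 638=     -  2^1*11^1*29^1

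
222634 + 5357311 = 5579945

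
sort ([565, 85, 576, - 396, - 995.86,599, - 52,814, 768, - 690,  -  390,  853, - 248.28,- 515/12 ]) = [ - 995.86, - 690,  -  396, - 390, -248.28,-52, - 515/12,  85 , 565,576,599, 768,814, 853 ]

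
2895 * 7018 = 20317110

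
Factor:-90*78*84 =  -2^4*3^4*  5^1*7^1*13^1 = -  589680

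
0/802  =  0 = 0.00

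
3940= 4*985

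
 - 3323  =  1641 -4964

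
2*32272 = 64544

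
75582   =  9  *8398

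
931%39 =34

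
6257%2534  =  1189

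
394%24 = 10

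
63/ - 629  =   - 63/629 = - 0.10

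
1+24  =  25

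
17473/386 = 45 + 103/386 = 45.27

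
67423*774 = 52185402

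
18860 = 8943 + 9917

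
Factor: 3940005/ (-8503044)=-2^( - 2 )*5^1*11^( - 1)*17^1 *37^( - 1 )*1741^( - 1)*15451^1 = - 1313335/2834348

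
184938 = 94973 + 89965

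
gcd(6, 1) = 1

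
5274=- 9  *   (-586)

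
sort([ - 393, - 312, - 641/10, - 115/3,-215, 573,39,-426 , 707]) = [ - 426 , -393, - 312,-215, - 641/10,  -  115/3,39, 573, 707]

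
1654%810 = 34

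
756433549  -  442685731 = 313747818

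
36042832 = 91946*392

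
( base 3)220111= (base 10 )661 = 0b1010010101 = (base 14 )353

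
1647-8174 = - 6527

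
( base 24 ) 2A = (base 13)46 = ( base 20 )2I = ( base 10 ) 58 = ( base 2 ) 111010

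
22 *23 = 506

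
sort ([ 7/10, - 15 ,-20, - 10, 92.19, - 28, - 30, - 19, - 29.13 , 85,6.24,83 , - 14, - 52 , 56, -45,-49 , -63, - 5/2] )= [  -  63,-52, - 49, - 45, - 30, - 29.13, -28, - 20, - 19, - 15, - 14, - 10, - 5/2,7/10,6.24,56,  83,85,92.19] 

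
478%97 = 90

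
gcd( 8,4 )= 4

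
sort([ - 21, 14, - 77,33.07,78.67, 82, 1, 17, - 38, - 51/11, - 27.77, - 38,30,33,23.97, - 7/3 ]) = [ - 77, - 38, - 38,- 27.77, - 21, - 51/11, - 7/3, 1,14, 17,23.97, 30, 33, 33.07,78.67, 82 ] 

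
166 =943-777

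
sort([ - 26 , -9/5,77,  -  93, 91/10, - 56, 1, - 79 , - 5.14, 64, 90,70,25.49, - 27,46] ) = [-93 ,-79,- 56,  -  27, - 26, - 5.14, - 9/5, 1, 91/10, 25.49, 46, 64, 70, 77,  90]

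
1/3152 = 1/3152  =  0.00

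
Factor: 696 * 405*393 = 2^3*3^6* 5^1*29^1*131^1 = 110778840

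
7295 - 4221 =3074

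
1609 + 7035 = 8644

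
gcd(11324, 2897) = 1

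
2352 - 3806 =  - 1454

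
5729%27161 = 5729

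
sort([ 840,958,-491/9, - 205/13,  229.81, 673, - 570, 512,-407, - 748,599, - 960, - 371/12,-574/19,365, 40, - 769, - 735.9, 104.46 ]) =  [ - 960, - 769, -748, - 735.9 ,-570, - 407,  -  491/9, - 371/12,-574/19, - 205/13, 40, 104.46, 229.81,365, 512,599,  673 , 840,  958 ] 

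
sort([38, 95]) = [38  ,  95 ]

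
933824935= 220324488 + 713500447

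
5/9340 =1/1868 = 0.00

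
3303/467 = 7+ 34/467 = 7.07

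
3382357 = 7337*461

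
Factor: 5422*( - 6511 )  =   - 35302642 = - 2^1*17^1*383^1*2711^1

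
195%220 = 195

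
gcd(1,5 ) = 1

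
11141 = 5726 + 5415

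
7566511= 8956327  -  1389816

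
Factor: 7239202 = 2^1*1381^1*2621^1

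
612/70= 8+26/35= 8.74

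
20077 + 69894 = 89971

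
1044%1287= 1044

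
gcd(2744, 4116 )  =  1372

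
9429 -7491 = 1938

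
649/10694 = 649/10694 = 0.06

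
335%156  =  23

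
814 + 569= 1383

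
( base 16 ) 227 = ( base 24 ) MN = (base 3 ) 202102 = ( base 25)m1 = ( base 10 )551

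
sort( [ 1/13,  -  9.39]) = [ - 9.39, 1/13 ] 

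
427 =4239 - 3812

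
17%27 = 17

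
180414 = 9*20046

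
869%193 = 97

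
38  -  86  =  -48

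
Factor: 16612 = 2^2*4153^1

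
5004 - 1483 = 3521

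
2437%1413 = 1024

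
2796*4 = 11184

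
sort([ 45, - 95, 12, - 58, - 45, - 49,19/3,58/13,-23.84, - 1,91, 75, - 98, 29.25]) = [ - 98, - 95 , - 58, - 49, - 45, - 23.84, - 1,58/13,  19/3,  12, 29.25,45, 75, 91] 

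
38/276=19/138 = 0.14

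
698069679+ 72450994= 770520673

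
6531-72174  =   - 65643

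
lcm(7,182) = 182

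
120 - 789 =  - 669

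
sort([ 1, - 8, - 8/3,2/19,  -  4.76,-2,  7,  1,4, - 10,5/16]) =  [-10, - 8, - 4.76, - 8/3,-2 , 2/19,  5/16,  1 , 1,  4,7] 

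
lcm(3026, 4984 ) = 84728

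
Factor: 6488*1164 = 2^5*3^1*97^1*811^1 =7552032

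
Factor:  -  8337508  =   - 2^2*457^1*4561^1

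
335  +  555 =890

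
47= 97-50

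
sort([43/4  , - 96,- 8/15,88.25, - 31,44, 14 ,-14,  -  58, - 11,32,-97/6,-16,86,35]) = [ - 96, - 58 , - 31, - 97/6,-16, - 14,  -  11, - 8/15,43/4,  14,32,35,  44,  86,88.25] 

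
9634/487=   19 + 381/487= 19.78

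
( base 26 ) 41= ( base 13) 81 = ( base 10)105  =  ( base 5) 410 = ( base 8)151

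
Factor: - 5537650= - 2^1*5^2*110753^1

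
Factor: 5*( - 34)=-2^1*5^1*17^1 = - 170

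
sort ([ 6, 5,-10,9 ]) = [ - 10, 5,6, 9]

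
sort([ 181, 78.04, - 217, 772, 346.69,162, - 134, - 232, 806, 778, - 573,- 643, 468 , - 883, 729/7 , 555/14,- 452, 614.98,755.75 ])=[ - 883,-643, - 573, - 452,-232, - 217, - 134,555/14,78.04, 729/7,162, 181, 346.69, 468, 614.98,755.75, 772, 778, 806 ] 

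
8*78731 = 629848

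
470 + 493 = 963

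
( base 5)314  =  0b1010100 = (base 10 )84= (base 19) 48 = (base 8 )124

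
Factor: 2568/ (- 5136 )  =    -  2^( -1) = - 1/2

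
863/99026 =863/99026=0.01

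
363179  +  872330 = 1235509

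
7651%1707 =823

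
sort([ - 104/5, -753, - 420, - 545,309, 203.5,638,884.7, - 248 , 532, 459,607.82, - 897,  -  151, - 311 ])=[ - 897,  -  753,-545,- 420 , - 311, - 248, -151, - 104/5,  203.5, 309,459, 532,  607.82,638,  884.7]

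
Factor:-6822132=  - 2^2 * 3^1*701^1*811^1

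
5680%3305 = 2375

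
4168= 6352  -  2184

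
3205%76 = 13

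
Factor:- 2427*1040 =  - 2^4 * 3^1*5^1 * 13^1*809^1= -2524080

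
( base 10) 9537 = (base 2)10010101000001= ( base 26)e2l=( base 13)4458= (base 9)14066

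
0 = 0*35915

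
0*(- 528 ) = 0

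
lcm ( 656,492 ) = 1968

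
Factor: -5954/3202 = -2977/1601 = - 13^1*229^1*1601^( - 1 ) 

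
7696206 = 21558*357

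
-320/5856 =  - 1 + 173/183  =  - 0.05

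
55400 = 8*6925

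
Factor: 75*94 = 2^1*3^1* 5^2*47^1 = 7050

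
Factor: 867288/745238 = 2^2 * 3^1*13^(  -  1 ) * 28663^( - 1 )*36137^1 = 433644/372619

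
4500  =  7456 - 2956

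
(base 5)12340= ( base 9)1287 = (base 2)1111001010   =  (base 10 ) 970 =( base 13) 598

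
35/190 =7/38  =  0.18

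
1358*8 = 10864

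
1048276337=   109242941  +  939033396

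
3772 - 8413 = -4641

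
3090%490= 150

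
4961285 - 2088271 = 2873014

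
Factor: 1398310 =2^1*5^1*139831^1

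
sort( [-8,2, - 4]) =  [ - 8, - 4,2] 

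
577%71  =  9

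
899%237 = 188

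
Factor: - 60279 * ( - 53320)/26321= 2^3*3^1*5^1*31^1*43^1*71^1*283^1*26321^ ( - 1 ) = 3214076280/26321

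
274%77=43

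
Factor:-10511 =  - 23^1*457^1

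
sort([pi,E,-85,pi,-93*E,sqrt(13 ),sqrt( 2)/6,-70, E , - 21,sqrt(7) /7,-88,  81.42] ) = [ - 93 * E,-88, - 85,- 70, - 21,  sqrt( 2)/6, sqrt ( 7)/7,  E , E , pi,pi, sqrt( 13), 81.42]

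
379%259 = 120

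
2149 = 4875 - 2726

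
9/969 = 3/323= 0.01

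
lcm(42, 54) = 378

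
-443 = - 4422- - 3979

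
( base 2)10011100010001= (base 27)DJB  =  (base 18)1CFB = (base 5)310001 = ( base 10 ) 10001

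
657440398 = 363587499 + 293852899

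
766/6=127+2/3 = 127.67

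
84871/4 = 21217 + 3/4=21217.75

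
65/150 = 13/30 = 0.43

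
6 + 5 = 11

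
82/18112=41/9056=0.00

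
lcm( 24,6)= 24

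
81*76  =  6156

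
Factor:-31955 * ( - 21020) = 2^2*5^2*7^1 * 11^1 *83^1*1051^1 = 671694100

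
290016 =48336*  6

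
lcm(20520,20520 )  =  20520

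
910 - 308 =602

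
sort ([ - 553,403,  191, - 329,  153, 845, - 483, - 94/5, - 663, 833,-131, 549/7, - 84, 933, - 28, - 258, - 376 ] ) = [ - 663,-553, - 483,-376, - 329,-258, - 131, - 84,-28  ,-94/5,549/7,153,191, 403,  833,845,933]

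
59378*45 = 2672010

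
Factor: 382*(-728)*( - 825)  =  2^4*3^1*5^2*7^1 * 11^1 *13^1*191^1 = 229429200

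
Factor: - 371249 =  - 371249^1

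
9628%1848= 388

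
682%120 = 82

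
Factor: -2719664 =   -  2^4 * 43^1*59^1*67^1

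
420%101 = 16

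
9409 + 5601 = 15010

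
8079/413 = 8079/413 = 19.56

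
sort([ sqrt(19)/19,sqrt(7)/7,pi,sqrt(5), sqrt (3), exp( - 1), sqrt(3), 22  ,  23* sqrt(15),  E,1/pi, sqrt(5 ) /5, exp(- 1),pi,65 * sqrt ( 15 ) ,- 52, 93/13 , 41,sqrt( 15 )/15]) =[- 52, sqrt(19)/19, sqrt( 15 ) /15, 1/pi , exp(- 1), exp ( - 1),sqrt(7 )/7 , sqrt(5)/5, sqrt( 3),sqrt( 3 ), sqrt(5) , E,pi,  pi,  93/13, 22,41,23*sqrt(15) , 65*sqrt(15) ] 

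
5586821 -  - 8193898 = 13780719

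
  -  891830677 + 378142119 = -513688558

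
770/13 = 770/13 = 59.23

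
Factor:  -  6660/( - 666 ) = 2^1*5^1 = 10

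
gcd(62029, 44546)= 1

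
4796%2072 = 652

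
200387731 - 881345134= -680957403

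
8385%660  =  465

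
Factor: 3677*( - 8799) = -3^1*7^1*419^1*3677^1= -32353923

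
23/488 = 23/488= 0.05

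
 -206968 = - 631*328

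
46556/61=763 + 13/61 = 763.21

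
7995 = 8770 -775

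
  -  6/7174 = - 3/3587 = - 0.00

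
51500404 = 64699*796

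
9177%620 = 497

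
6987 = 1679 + 5308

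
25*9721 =243025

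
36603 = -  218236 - - 254839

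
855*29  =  24795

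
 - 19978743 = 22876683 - 42855426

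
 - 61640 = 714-62354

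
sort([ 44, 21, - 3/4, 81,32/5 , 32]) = [ - 3/4,32/5,21,32, 44,81 ] 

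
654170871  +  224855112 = 879025983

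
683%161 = 39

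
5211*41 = 213651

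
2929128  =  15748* 186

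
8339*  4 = 33356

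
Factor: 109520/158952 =370/537 = 2^1 * 3^( - 1) * 5^1*37^1 * 179^( - 1) 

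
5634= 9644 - 4010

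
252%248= 4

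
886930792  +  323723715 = 1210654507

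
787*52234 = 41108158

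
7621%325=146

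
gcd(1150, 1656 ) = 46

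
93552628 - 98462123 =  - 4909495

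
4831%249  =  100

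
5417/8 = 5417/8 = 677.12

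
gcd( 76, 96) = 4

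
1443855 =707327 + 736528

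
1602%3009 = 1602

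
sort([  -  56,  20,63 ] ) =[ - 56,20, 63] 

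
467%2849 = 467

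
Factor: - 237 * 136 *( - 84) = 2^5*3^2*7^1*17^1*79^1 = 2707488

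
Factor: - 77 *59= - 4543 = - 7^1*11^1*59^1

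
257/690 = 257/690 = 0.37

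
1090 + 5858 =6948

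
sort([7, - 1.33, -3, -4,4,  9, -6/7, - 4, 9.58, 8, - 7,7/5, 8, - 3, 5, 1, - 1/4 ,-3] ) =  [ - 7,  -  4,  -  4,-3, -3, - 3,  -  1.33,  -  6/7, - 1/4, 1, 7/5, 4, 5,7, 8, 8,9,9.58 ]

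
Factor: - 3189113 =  - 257^1 * 12409^1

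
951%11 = 5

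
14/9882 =7/4941 = 0.00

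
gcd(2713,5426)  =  2713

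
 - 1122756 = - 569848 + -552908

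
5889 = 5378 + 511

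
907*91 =82537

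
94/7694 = 47/3847= 0.01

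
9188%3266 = 2656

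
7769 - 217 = 7552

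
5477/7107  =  5477/7107 =0.77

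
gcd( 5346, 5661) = 9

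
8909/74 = 8909/74 = 120.39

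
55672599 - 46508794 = 9163805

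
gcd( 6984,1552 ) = 776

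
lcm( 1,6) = 6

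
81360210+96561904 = 177922114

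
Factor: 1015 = 5^1 * 7^1*29^1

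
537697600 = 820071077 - 282373477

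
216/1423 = 216/1423 = 0.15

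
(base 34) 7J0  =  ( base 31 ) 92r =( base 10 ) 8738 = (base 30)9l8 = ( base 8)21042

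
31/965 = 31/965 = 0.03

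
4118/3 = 4118/3 = 1372.67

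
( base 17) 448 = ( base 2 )10011010000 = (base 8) 2320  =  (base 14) 640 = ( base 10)1232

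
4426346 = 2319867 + 2106479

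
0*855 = 0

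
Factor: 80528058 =2^1*3^2*13^1 *37^1*71^1*131^1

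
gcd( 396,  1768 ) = 4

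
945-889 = 56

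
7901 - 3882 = 4019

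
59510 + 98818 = 158328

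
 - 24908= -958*26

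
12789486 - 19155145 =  - 6365659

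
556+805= 1361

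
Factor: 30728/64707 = 2^3*3^(-1)*23^1*167^1*21569^ ( - 1)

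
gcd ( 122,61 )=61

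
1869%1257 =612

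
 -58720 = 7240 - 65960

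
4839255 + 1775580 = 6614835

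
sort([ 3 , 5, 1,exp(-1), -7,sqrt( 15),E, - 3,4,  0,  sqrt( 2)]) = [-7, - 3, 0, exp( - 1),1, sqrt( 2 ),  E, 3,  sqrt( 15 ), 4,  5]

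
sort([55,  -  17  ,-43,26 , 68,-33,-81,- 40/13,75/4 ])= [-81 ,- 43, - 33, - 17, - 40/13, 75/4,26,55 , 68] 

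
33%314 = 33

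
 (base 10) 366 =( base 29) CI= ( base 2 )101101110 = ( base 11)303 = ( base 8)556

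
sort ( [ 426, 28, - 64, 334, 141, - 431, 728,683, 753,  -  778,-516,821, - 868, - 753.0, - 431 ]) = [ - 868,-778, - 753.0, - 516,-431, - 431,  -  64, 28 , 141, 334, 426 , 683, 728, 753,821] 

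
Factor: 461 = 461^1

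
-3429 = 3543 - 6972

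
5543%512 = 423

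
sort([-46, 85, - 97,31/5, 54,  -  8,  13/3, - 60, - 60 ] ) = [  -  97, - 60, - 60, - 46 ,-8, 13/3,31/5, 54, 85] 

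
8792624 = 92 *95572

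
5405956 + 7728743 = 13134699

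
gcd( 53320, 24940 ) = 860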